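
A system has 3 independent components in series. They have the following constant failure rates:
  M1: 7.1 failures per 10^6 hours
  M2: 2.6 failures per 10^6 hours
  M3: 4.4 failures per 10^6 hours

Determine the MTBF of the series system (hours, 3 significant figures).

70900

Series of exponential components: λ_sys = Σ λ_i
λ_sys = 0.0000071 + 0.0000026 + 0.0000044 = 1.4100e-05 /h
MTBF = 1 / λ_sys = 70900 h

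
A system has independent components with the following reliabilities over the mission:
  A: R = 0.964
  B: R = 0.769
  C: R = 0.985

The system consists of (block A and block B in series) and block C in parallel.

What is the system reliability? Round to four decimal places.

Series (A and B): 0.964000 × 0.769000 = 0.741316
Parallel ([0.741316] and C): 1 − (1 − 0.741316)(1 − 0.985000) = 0.9961

0.9961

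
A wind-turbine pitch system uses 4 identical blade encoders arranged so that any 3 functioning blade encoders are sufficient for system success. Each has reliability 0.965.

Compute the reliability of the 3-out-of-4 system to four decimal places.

R = Σ_{i=3}^{4} C(4,i) p^i (1−p)^{4−i} with p = 0.965
C(4,3)·0.965^3·0.035^1 = 0.125808
C(4,4)·0.965^4·0.035^0 = 0.867180
Sum = 0.9930

0.9930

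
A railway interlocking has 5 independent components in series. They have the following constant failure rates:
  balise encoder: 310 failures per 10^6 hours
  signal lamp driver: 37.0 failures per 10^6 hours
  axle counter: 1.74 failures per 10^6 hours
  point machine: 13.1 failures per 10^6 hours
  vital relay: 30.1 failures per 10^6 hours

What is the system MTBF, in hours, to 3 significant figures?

Series of exponential components: λ_sys = Σ λ_i
λ_sys = 0.000310 + 0.0000370 + 0.00000174 + 0.0000131 + 0.0000301 = 3.9194e-04 /h
MTBF = 1 / λ_sys = 2550 h

2550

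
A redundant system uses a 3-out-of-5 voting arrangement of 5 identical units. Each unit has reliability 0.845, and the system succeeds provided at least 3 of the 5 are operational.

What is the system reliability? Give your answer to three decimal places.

R = Σ_{i=3}^{5} C(5,i) p^i (1−p)^{5−i} with p = 0.845
C(5,3)·0.845^3·0.155^2 = 0.14496
C(5,4)·0.845^4·0.155^1 = 0.39512
C(5,5)·0.845^5·0.155^0 = 0.43081
Sum = 0.971

0.971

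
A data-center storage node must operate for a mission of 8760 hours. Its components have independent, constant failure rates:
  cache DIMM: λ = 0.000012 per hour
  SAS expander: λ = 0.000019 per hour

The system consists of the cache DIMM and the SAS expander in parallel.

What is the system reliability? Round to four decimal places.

R(cache DIMM) = exp(−0.000012 × 8760) = 0.900216
R(SAS expander) = exp(−0.000019 × 8760) = 0.846674
Parallel (cache DIMM and SAS expander): 1 − (1 − 0.900216)(1 − 0.846674) = 0.9847

0.9847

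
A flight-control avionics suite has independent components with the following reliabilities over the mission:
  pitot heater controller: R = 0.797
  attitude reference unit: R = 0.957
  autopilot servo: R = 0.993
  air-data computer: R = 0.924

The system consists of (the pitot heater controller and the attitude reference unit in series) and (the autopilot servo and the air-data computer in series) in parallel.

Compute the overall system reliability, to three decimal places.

0.980

Series (pitot heater controller and attitude reference unit): 0.79700 × 0.95700 = 0.76273
Series (autopilot servo and air-data computer): 0.99300 × 0.92400 = 0.91753
Parallel ([0.76273] and [0.91753]): 1 − (1 − 0.76273)(1 − 0.91753) = 0.980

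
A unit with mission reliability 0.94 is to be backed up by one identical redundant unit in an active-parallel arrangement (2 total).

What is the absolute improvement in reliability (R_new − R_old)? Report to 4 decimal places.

R_before = 0.94
R_after = 1 − (1 − 0.94)^2 = 0.9964
ΔR = 0.9964 − 0.94 = 0.0564

0.0564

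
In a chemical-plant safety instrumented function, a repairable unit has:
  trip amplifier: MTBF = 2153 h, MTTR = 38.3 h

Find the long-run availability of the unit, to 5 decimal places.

A(trip amplifier) = MTBF/(MTBF+MTTR) = 2153/(2153+38.3) = 0.98252

0.98252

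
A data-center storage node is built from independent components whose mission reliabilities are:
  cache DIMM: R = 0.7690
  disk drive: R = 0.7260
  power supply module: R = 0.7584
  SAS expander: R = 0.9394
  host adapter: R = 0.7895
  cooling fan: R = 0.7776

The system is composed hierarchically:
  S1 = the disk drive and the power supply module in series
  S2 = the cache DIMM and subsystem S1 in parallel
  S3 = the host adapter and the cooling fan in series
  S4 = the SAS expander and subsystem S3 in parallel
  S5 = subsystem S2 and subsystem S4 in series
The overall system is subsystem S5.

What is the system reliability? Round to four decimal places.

0.8752

Series (disk drive and power supply module): 0.726000 × 0.758400 = 0.550598
Parallel (cache DIMM and [0.550598]): 1 − (1 − 0.769000)(1 − 0.550598) = 0.896188
Series (host adapter and cooling fan): 0.789500 × 0.777600 = 0.613915
Parallel (SAS expander and [0.613915]): 1 − (1 − 0.939400)(1 − 0.613915) = 0.976603
Series ([0.896188] and [0.976603]): 0.896188 × 0.976603 = 0.8752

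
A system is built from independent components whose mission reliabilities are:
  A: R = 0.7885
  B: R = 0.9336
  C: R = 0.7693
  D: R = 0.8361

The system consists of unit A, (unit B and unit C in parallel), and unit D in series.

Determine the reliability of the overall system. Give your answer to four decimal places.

Parallel (B and C): 1 − (1 − 0.933600)(1 − 0.769300) = 0.984682
Series (A, [0.984682], and D): 0.788500 × 0.984682 × 0.836100 = 0.6492

0.6492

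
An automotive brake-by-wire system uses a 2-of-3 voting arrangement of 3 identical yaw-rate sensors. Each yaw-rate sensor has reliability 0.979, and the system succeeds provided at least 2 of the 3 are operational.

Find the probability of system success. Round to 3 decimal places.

R = Σ_{i=2}^{3} C(3,i) p^i (1−p)^{3−i} with p = 0.979
C(3,2)·0.979^2·0.021^1 = 0.06038
C(3,3)·0.979^3·0.021^0 = 0.93831
Sum = 0.999

0.999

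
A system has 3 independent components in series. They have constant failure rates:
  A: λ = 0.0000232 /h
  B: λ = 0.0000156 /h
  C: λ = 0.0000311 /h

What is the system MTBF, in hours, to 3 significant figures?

14300

Series of exponential components: λ_sys = Σ λ_i
λ_sys = 0.0000232 + 0.0000156 + 0.0000311 = 6.9900e-05 /h
MTBF = 1 / λ_sys = 14300 h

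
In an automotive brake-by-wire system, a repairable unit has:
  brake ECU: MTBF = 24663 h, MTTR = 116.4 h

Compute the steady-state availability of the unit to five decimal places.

0.99530

A(brake ECU) = MTBF/(MTBF+MTTR) = 24663/(24663+116.4) = 0.99530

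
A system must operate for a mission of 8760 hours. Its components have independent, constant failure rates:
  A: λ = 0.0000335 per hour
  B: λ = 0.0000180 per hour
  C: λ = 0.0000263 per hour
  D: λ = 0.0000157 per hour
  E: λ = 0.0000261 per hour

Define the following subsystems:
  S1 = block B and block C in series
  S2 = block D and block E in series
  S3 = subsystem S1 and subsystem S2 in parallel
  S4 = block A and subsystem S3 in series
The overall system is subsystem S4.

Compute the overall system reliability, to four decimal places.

0.6721

R(A) = exp(−0.0000335 × 8760) = 0.745679
R(B) = exp(−0.0000180 × 8760) = 0.854123
R(C) = exp(−0.0000263 × 8760) = 0.794225
R(D) = exp(−0.0000157 × 8760) = 0.871506
R(E) = exp(−0.0000261 × 8760) = 0.795618
Series (B and C): 0.854123 × 0.794225 = 0.678366
Series (D and E): 0.871506 × 0.795618 = 0.693386
Parallel ([0.678366] and [0.693386]): 1 − (1 − 0.678366)(1 − 0.693386) = 0.901383
Series (A and [0.901383]): 0.745679 × 0.901383 = 0.6721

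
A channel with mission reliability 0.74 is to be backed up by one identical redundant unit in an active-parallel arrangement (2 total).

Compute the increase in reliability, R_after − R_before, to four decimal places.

R_before = 0.74
R_after = 1 − (1 − 0.74)^2 = 0.9324
ΔR = 0.9324 − 0.74 = 0.1924

0.1924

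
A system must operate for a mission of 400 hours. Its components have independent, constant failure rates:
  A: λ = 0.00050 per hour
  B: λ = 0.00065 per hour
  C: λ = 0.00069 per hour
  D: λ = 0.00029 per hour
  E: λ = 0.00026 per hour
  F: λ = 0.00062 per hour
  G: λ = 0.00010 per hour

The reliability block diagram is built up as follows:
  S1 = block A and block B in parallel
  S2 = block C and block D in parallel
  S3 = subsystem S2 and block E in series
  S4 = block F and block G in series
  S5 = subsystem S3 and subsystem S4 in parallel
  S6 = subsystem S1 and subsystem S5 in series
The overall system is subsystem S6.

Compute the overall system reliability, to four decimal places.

R(A) = exp(−0.00050 × 400) = 0.818731
R(B) = exp(−0.00065 × 400) = 0.771052
R(C) = exp(−0.00069 × 400) = 0.758813
R(D) = exp(−0.00029 × 400) = 0.890475
R(E) = exp(−0.00026 × 400) = 0.901225
R(F) = exp(−0.00062 × 400) = 0.780360
R(G) = exp(−0.00010 × 400) = 0.960789
Parallel (A and B): 1 − (1 − 0.818731)(1 − 0.771052) = 0.958499
Parallel (C and D): 1 − (1 − 0.758813)(1 − 0.890475) = 0.973584
Series ([0.973584] and E): 0.973584 × 0.901225 = 0.877418
Series (F and G): 0.780360 × 0.960789 = 0.749761
Parallel ([0.877418] and [0.749761]): 1 − (1 − 0.877418)(1 − 0.749761) = 0.969325
Series ([0.958499] and [0.969325]): 0.958499 × 0.969325 = 0.9291

0.9291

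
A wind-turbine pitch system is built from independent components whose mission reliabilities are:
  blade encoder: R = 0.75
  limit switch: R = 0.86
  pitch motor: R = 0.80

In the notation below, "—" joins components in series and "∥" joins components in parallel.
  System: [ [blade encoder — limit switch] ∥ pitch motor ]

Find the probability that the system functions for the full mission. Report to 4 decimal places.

Series (blade encoder and limit switch): 0.750000 × 0.860000 = 0.645000
Parallel ([0.645000] and pitch motor): 1 − (1 − 0.645000)(1 − 0.800000) = 0.9290

0.9290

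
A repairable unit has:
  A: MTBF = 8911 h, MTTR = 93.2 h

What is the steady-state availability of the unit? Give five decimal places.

A(A) = MTBF/(MTBF+MTTR) = 8911/(8911+93.2) = 0.98965

0.98965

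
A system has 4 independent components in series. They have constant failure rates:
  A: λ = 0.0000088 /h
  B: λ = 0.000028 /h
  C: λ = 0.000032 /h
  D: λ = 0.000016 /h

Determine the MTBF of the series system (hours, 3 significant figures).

Series of exponential components: λ_sys = Σ λ_i
λ_sys = 0.0000088 + 0.000028 + 0.000032 + 0.000016 = 8.4800e-05 /h
MTBF = 1 / λ_sys = 11800 h

11800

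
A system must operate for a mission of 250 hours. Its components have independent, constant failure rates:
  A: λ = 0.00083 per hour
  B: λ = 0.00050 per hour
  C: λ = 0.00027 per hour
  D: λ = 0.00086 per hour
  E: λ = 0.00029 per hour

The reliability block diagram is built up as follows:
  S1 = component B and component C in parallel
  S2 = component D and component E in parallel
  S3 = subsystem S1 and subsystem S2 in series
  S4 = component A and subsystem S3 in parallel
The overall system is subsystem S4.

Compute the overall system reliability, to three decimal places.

R(A) = exp(−0.00083 × 250) = 0.81261
R(B) = exp(−0.00050 × 250) = 0.88250
R(C) = exp(−0.00027 × 250) = 0.93473
R(D) = exp(−0.00086 × 250) = 0.80654
R(E) = exp(−0.00029 × 250) = 0.93007
Parallel (B and C): 1 − (1 − 0.88250)(1 − 0.93473) = 0.99233
Parallel (D and E): 1 − (1 − 0.80654)(1 − 0.93007) = 0.98647
Series ([0.99233] and [0.98647]): 0.99233 × 0.98647 = 0.97890
Parallel (A and [0.97890]): 1 − (1 − 0.81261)(1 − 0.97890) = 0.996

0.996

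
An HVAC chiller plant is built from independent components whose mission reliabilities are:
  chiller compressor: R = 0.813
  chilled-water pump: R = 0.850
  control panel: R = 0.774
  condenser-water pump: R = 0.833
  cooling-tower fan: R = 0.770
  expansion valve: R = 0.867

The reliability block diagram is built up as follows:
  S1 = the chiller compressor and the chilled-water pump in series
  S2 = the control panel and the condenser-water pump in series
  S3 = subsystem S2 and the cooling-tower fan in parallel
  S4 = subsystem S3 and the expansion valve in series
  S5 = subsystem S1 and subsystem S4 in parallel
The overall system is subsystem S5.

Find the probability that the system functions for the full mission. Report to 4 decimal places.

Series (chiller compressor and chilled-water pump): 0.813000 × 0.850000 = 0.691050
Series (control panel and condenser-water pump): 0.774000 × 0.833000 = 0.644742
Parallel ([0.644742] and cooling-tower fan): 1 − (1 − 0.644742)(1 − 0.770000) = 0.918291
Series ([0.918291] and expansion valve): 0.918291 × 0.867000 = 0.796158
Parallel ([0.691050] and [0.796158]): 1 − (1 − 0.691050)(1 − 0.796158) = 0.9370

0.9370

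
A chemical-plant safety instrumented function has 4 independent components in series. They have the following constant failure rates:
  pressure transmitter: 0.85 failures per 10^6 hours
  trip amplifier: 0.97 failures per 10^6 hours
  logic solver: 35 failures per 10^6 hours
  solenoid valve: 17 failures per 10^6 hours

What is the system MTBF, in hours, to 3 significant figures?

Series of exponential components: λ_sys = Σ λ_i
λ_sys = 0.00000085 + 0.00000097 + 0.000035 + 0.000017 = 5.3820e-05 /h
MTBF = 1 / λ_sys = 18600 h

18600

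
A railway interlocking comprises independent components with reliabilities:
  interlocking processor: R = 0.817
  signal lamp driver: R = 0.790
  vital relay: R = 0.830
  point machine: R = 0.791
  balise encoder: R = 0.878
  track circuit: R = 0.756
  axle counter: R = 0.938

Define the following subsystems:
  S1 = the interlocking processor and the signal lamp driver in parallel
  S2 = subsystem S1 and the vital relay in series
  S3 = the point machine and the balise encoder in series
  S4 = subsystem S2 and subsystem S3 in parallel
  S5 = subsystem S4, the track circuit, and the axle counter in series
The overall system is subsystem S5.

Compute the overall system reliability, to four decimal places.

Parallel (interlocking processor and signal lamp driver): 1 − (1 − 0.817000)(1 − 0.790000) = 0.961570
Series ([0.961570] and vital relay): 0.961570 × 0.830000 = 0.798103
Series (point machine and balise encoder): 0.791000 × 0.878000 = 0.694498
Parallel ([0.798103] and [0.694498]): 1 − (1 − 0.798103)(1 − 0.694498) = 0.938320
Series ([0.938320], track circuit, and axle counter): 0.938320 × 0.756000 × 0.938000 = 0.6654

0.6654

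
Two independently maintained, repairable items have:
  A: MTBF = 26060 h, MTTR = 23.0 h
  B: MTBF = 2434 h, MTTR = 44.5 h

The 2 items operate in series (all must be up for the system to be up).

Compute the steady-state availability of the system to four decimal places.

0.9812

A(A) = MTBF/(MTBF+MTTR) = 26060/(26060+23.0) = 0.999118
A(B) = MTBF/(MTBF+MTTR) = 2434/(2434+44.5) = 0.982046
Series availability: 0.999118 × 0.982046 = 0.9812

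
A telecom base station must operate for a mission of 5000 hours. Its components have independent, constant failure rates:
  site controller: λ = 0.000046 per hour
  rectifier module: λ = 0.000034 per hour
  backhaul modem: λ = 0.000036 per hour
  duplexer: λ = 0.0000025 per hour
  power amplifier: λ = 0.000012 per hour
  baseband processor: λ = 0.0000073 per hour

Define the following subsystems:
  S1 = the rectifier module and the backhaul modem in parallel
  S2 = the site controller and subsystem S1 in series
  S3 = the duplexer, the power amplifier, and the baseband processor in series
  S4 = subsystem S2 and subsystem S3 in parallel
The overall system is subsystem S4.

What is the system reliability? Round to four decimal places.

R(site controller) = exp(−0.000046 × 5000) = 0.794534
R(rectifier module) = exp(−0.000034 × 5000) = 0.843665
R(backhaul modem) = exp(−0.000036 × 5000) = 0.835270
R(duplexer) = exp(−0.0000025 × 5000) = 0.987578
R(power amplifier) = exp(−0.000012 × 5000) = 0.941765
R(baseband processor) = exp(−0.0000073 × 5000) = 0.964158
Parallel (rectifier module and backhaul modem): 1 − (1 − 0.843665)(1 − 0.835270) = 0.974247
Series (site controller and [0.974247]): 0.794534 × 0.974247 = 0.774072
Series (duplexer, power amplifier, and baseband processor): 0.987578 × 0.941765 × 0.964158 = 0.896731
Parallel ([0.774072] and [0.896731]): 1 − (1 − 0.774072)(1 − 0.896731) = 0.9767

0.9767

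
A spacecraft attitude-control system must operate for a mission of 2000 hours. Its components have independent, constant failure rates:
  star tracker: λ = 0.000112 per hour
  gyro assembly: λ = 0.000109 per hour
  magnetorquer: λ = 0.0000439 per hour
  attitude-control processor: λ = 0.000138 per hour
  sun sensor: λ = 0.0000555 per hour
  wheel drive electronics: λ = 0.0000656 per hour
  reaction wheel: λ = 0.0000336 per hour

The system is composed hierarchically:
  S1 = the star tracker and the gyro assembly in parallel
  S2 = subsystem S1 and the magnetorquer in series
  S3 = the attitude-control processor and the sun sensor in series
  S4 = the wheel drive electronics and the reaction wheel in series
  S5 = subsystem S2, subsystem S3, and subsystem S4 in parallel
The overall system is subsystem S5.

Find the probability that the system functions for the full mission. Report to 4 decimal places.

0.9931

R(star tracker) = exp(−0.000112 × 2000) = 0.799315
R(gyro assembly) = exp(−0.000109 × 2000) = 0.804125
R(magnetorquer) = exp(−0.0000439 × 2000) = 0.915944
R(attitude-control processor) = exp(−0.000138 × 2000) = 0.758813
R(sun sensor) = exp(−0.0000555 × 2000) = 0.894939
R(wheel drive electronics) = exp(−0.0000656 × 2000) = 0.877042
R(reaction wheel) = exp(−0.0000336 × 2000) = 0.935008
Parallel (star tracker and gyro assembly): 1 − (1 − 0.799315)(1 − 0.804125) = 0.960691
Series ([0.960691] and magnetorquer): 0.960691 × 0.915944 = 0.879939
Series (attitude-control processor and sun sensor): 0.758813 × 0.894939 = 0.679091
Series (wheel drive electronics and reaction wheel): 0.877042 × 0.935008 = 0.820041
Parallel ([0.879939], [0.679091], and [0.820041]): 1 − (1 − 0.879939)(1 − 0.679091)(1 − 0.820041) = 0.9931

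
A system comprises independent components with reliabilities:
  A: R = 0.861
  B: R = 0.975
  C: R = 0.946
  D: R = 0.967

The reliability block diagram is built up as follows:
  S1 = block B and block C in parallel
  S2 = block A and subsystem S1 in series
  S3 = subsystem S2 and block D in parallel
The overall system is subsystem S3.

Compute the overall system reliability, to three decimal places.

Parallel (B and C): 1 − (1 − 0.97500)(1 − 0.94600) = 0.99865
Series (A and [0.99865]): 0.86100 × 0.99865 = 0.85984
Parallel ([0.85984] and D): 1 − (1 − 0.85984)(1 − 0.96700) = 0.995

0.995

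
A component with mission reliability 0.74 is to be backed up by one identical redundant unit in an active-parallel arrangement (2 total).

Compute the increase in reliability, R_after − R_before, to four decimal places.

R_before = 0.74
R_after = 1 − (1 − 0.74)^2 = 0.9324
ΔR = 0.9324 − 0.74 = 0.1924

0.1924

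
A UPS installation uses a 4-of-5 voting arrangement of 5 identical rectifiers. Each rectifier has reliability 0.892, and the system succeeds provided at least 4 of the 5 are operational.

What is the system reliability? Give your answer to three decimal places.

R = Σ_{i=4}^{5} C(5,i) p^i (1−p)^{5−i} with p = 0.892
C(5,4)·0.892^4·0.108^1 = 0.34186
C(5,5)·0.892^5·0.108^0 = 0.56471
Sum = 0.907

0.907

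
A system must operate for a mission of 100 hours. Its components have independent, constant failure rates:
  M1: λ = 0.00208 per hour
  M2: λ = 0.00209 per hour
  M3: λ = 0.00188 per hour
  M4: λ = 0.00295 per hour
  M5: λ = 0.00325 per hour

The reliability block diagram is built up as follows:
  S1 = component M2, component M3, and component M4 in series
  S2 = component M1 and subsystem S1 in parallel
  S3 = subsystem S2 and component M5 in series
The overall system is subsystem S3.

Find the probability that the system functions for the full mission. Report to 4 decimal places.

R(M1) = exp(−0.00208 × 100) = 0.812207
R(M2) = exp(−0.00209 × 100) = 0.811395
R(M3) = exp(−0.00188 × 100) = 0.828615
R(M4) = exp(−0.00295 × 100) = 0.744532
R(M5) = exp(−0.00325 × 100) = 0.722527
Series (M2, M3, and M4): 0.811395 × 0.828615 × 0.744532 = 0.500574
Parallel (M1 and [0.500574]): 1 − (1 − 0.812207)(1 − 0.500574) = 0.906211
Series ([0.906211] and M5): 0.906211 × 0.722527 = 0.6548

0.6548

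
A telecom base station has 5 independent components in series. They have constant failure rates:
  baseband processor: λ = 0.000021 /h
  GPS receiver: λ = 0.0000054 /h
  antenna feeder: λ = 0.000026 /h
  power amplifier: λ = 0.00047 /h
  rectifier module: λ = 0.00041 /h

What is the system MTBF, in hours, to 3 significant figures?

1070

Series of exponential components: λ_sys = Σ λ_i
λ_sys = 0.000021 + 0.0000054 + 0.000026 + 0.00047 + 0.00041 = 9.3240e-04 /h
MTBF = 1 / λ_sys = 1070 h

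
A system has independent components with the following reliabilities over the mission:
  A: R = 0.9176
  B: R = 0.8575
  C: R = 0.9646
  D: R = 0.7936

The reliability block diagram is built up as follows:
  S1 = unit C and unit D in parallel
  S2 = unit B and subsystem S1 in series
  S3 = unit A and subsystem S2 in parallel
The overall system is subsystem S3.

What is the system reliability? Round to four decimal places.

0.9877

Parallel (C and D): 1 − (1 − 0.964600)(1 − 0.793600) = 0.992693
Series (B and [0.992693]): 0.857500 × 0.992693 = 0.851234
Parallel (A and [0.851234]): 1 − (1 − 0.917600)(1 − 0.851234) = 0.9877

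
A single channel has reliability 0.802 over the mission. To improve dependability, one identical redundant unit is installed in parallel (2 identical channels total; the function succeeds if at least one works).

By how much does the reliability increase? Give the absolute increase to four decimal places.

R_before = 0.802
R_after = 1 − (1 − 0.802)^2 = 0.9608
ΔR = 0.9608 − 0.802 = 0.1588

0.1588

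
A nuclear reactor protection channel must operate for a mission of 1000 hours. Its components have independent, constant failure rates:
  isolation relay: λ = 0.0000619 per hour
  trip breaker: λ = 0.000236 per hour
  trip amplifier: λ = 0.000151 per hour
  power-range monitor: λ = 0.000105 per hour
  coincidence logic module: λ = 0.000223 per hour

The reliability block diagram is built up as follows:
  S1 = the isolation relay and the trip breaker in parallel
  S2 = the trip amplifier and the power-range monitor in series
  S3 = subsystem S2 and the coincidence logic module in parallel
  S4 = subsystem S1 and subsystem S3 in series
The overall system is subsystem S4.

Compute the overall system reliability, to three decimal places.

R(isolation relay) = exp(−0.0000619 × 1000) = 0.93998
R(trip breaker) = exp(−0.000236 × 1000) = 0.78978
R(trip amplifier) = exp(−0.000151 × 1000) = 0.85985
R(power-range monitor) = exp(−0.000105 × 1000) = 0.90032
R(coincidence logic module) = exp(−0.000223 × 1000) = 0.80011
Parallel (isolation relay and trip breaker): 1 − (1 − 0.93998)(1 − 0.78978) = 0.98738
Series (trip amplifier and power-range monitor): 0.85985 × 0.90032 = 0.77414
Parallel ([0.77414] and coincidence logic module): 1 − (1 − 0.77414)(1 − 0.80011) = 0.95485
Series ([0.98738] and [0.95485]): 0.98738 × 0.95485 = 0.943

0.943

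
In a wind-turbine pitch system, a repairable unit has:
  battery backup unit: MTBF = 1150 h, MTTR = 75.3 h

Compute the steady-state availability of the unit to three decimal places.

A(battery backup unit) = MTBF/(MTBF+MTTR) = 1150/(1150+75.3) = 0.939

0.939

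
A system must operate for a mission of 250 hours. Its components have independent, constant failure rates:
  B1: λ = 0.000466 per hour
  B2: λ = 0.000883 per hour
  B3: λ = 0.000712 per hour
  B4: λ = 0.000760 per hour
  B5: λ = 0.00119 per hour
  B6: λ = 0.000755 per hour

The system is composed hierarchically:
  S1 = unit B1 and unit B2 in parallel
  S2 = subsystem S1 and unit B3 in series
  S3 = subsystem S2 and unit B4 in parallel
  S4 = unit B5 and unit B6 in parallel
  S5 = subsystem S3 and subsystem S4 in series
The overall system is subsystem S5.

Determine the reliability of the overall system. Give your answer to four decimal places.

0.9258

R(B1) = exp(−0.000466 × 250) = 0.890030
R(B2) = exp(−0.000883 × 250) = 0.801917
R(B3) = exp(−0.000712 × 250) = 0.836942
R(B4) = exp(−0.000760 × 250) = 0.826959
R(B5) = exp(−0.00119 × 250) = 0.742673
R(B6) = exp(−0.000755 × 250) = 0.827993
Parallel (B1 and B2): 1 − (1 − 0.890030)(1 − 0.801917) = 0.978217
Series ([0.978217] and B3): 0.978217 × 0.836942 = 0.818711
Parallel ([0.818711] and B4): 1 − (1 − 0.818711)(1 − 0.826959) = 0.968630
Parallel (B5 and B6): 1 − (1 − 0.742673)(1 − 0.827993) = 0.955738
Series ([0.968630] and [0.955738]): 0.968630 × 0.955738 = 0.9258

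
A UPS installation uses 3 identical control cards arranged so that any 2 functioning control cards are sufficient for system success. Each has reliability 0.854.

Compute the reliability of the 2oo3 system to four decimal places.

0.9423

R = Σ_{i=2}^{3} C(3,i) p^i (1−p)^{3−i} with p = 0.854
C(3,2)·0.854^2·0.146^1 = 0.319440
C(3,3)·0.854^3·0.146^0 = 0.622836
Sum = 0.9423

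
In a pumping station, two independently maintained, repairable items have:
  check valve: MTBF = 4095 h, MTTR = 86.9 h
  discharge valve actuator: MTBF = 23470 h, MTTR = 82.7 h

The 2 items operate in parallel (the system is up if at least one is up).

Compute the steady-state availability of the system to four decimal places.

A(check valve) = MTBF/(MTBF+MTTR) = 4095/(4095+86.9) = 0.979220
A(discharge valve actuator) = MTBF/(MTBF+MTTR) = 23470/(23470+82.7) = 0.996489
Parallel availability: 1 − (1 − 0.979220)(1 − 0.996489) = 0.9999

0.9999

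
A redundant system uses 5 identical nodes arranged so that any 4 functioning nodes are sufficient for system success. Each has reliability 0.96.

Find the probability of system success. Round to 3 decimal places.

0.985

R = Σ_{i=4}^{5} C(5,i) p^i (1−p)^{5−i} with p = 0.96
C(5,4)·0.96^4·0.04^1 = 0.16987
C(5,5)·0.96^5·0.04^0 = 0.81537
Sum = 0.985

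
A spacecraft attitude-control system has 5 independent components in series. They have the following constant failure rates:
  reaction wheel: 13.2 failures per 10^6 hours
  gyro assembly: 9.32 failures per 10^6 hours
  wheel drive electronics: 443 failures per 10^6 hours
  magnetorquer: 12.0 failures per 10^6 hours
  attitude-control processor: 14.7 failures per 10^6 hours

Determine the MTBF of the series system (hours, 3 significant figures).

2030

Series of exponential components: λ_sys = Σ λ_i
λ_sys = 0.0000132 + 0.00000932 + 0.000443 + 0.0000120 + 0.0000147 = 4.9222e-04 /h
MTBF = 1 / λ_sys = 2030 h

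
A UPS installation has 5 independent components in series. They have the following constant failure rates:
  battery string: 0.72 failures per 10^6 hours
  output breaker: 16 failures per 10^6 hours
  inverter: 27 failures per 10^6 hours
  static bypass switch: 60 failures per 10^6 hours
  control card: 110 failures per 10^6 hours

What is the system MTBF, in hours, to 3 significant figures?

Series of exponential components: λ_sys = Σ λ_i
λ_sys = 0.00000072 + 0.000016 + 0.000027 + 0.000060 + 0.00011 = 2.1372e-04 /h
MTBF = 1 / λ_sys = 4680 h

4680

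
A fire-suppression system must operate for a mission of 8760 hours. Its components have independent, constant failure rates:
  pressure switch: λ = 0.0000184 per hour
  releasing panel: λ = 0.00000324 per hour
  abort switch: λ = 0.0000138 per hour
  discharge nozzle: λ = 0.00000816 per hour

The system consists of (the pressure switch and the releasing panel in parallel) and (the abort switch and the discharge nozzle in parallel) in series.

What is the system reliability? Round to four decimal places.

R(pressure switch) = exp(−0.0000184 × 8760) = 0.851135
R(releasing panel) = exp(−0.00000324 × 8760) = 0.972017
R(abort switch) = exp(−0.0000138 × 8760) = 0.886133
R(discharge nozzle) = exp(−0.00000816 × 8760) = 0.931013
Parallel (pressure switch and releasing panel): 1 − (1 − 0.851135)(1 − 0.972017) = 0.995834
Parallel (abort switch and discharge nozzle): 1 − (1 − 0.886133)(1 − 0.931013) = 0.992145
Series ([0.995834] and [0.992145]): 0.995834 × 0.992145 = 0.9880

0.9880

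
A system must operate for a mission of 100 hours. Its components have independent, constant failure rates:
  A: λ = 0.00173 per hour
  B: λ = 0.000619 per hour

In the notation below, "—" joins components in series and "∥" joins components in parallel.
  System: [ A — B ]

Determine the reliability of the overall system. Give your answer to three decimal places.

0.791

R(A) = exp(−0.00173 × 100) = 0.84114
R(B) = exp(−0.000619 × 100) = 0.93998
Series (A and B): 0.84114 × 0.93998 = 0.791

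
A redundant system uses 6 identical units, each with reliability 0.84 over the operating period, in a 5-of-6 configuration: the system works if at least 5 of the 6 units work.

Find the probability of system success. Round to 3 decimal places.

0.753

R = Σ_{i=5}^{6} C(6,i) p^i (1−p)^{6−i} with p = 0.84
C(6,5)·0.84^5·0.16^1 = 0.40148
C(6,6)·0.84^6·0.16^0 = 0.35130
Sum = 0.753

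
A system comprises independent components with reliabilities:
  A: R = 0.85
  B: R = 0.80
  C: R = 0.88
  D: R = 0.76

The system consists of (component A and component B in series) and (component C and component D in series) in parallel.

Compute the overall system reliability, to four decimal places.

Series (A and B): 0.850000 × 0.800000 = 0.680000
Series (C and D): 0.880000 × 0.760000 = 0.668800
Parallel ([0.680000] and [0.668800]): 1 − (1 − 0.680000)(1 − 0.668800) = 0.8940

0.8940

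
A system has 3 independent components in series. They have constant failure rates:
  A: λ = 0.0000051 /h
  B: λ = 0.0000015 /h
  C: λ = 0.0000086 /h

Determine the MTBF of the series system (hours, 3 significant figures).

Series of exponential components: λ_sys = Σ λ_i
λ_sys = 0.0000051 + 0.0000015 + 0.0000086 = 1.5200e-05 /h
MTBF = 1 / λ_sys = 65800 h

65800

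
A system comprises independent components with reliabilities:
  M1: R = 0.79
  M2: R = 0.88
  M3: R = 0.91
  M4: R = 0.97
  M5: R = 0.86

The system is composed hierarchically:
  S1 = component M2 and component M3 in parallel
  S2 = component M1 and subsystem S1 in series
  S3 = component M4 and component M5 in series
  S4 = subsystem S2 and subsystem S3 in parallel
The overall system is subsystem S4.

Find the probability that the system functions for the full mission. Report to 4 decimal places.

0.9638

Parallel (M2 and M3): 1 − (1 − 0.880000)(1 − 0.910000) = 0.989200
Series (M1 and [0.989200]): 0.790000 × 0.989200 = 0.781468
Series (M4 and M5): 0.970000 × 0.860000 = 0.834200
Parallel ([0.781468] and [0.834200]): 1 − (1 − 0.781468)(1 − 0.834200) = 0.9638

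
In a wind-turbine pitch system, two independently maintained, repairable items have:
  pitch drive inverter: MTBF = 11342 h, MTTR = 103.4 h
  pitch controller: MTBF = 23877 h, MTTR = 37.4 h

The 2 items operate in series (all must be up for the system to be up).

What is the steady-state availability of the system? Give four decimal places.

0.9894

A(pitch drive inverter) = MTBF/(MTBF+MTTR) = 11342/(11342+103.4) = 0.990966
A(pitch controller) = MTBF/(MTBF+MTTR) = 23877/(23877+37.4) = 0.998436
Series availability: 0.990966 × 0.998436 = 0.9894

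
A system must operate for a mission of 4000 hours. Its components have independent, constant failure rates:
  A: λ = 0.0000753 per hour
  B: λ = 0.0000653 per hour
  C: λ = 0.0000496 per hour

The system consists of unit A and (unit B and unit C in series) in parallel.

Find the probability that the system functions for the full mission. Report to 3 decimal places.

R(A) = exp(−0.0000753 × 4000) = 0.73993
R(B) = exp(−0.0000653 × 4000) = 0.77013
R(C) = exp(−0.0000496 × 4000) = 0.82004
Series (B and C): 0.77013 × 0.82004 = 0.63154
Parallel (A and [0.63154]): 1 − (1 − 0.73993)(1 − 0.63154) = 0.904

0.904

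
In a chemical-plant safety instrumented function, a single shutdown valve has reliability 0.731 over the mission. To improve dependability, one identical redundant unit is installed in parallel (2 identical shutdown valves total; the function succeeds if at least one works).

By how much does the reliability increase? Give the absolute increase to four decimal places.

R_before = 0.731
R_after = 1 − (1 − 0.731)^2 = 0.9276
ΔR = 0.9276 − 0.731 = 0.1966

0.1966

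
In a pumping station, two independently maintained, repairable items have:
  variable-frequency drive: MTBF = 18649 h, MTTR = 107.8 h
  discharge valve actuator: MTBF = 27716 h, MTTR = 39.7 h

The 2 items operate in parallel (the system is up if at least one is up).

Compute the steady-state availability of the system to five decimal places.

0.99999

A(variable-frequency drive) = MTBF/(MTBF+MTTR) = 18649/(18649+107.8) = 0.994253
A(discharge valve actuator) = MTBF/(MTBF+MTTR) = 27716/(27716+39.7) = 0.998570
Parallel availability: 1 − (1 − 0.994253)(1 − 0.998570) = 0.99999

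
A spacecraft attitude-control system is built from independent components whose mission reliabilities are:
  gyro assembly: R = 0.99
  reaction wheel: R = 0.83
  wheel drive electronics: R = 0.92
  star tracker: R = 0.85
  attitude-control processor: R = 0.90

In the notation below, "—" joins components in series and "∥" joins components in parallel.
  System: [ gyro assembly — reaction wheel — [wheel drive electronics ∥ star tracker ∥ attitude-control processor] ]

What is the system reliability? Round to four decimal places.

0.8207

Parallel (wheel drive electronics, star tracker, and attitude-control processor): 1 − (1 − 0.920000)(1 − 0.850000)(1 − 0.900000) = 0.998800
Series (gyro assembly, reaction wheel, and [0.998800]): 0.990000 × 0.830000 × 0.998800 = 0.8207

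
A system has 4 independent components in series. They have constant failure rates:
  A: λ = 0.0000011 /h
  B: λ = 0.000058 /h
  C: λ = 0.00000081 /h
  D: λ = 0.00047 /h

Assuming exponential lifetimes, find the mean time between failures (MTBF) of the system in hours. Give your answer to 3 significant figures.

1890

Series of exponential components: λ_sys = Σ λ_i
λ_sys = 0.0000011 + 0.000058 + 0.00000081 + 0.00047 = 5.2991e-04 /h
MTBF = 1 / λ_sys = 1890 h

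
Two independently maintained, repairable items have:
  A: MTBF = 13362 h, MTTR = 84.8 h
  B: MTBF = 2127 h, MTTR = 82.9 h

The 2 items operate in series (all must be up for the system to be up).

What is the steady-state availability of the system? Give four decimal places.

0.9564

A(A) = MTBF/(MTBF+MTTR) = 13362/(13362+84.8) = 0.993694
A(B) = MTBF/(MTBF+MTTR) = 2127/(2127+82.9) = 0.962487
Series availability: 0.993694 × 0.962487 = 0.9564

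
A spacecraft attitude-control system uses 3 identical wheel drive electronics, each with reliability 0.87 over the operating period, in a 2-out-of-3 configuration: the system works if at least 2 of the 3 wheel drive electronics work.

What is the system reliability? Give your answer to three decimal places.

0.954

R = Σ_{i=2}^{3} C(3,i) p^i (1−p)^{3−i} with p = 0.87
C(3,2)·0.87^2·0.13^1 = 0.29519
C(3,3)·0.87^3·0.13^0 = 0.65850
Sum = 0.954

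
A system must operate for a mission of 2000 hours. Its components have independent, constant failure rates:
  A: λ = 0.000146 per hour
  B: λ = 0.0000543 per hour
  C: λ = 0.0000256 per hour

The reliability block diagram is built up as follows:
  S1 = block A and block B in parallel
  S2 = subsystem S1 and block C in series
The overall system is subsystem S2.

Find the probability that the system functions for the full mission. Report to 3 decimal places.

R(A) = exp(−0.000146 × 2000) = 0.74677
R(B) = exp(−0.0000543 × 2000) = 0.89709
R(C) = exp(−0.0000256 × 2000) = 0.95009
Parallel (A and B): 1 − (1 − 0.74677)(1 − 0.89709) = 0.97394
Series ([0.97394] and C): 0.97394 × 0.95009 = 0.925

0.925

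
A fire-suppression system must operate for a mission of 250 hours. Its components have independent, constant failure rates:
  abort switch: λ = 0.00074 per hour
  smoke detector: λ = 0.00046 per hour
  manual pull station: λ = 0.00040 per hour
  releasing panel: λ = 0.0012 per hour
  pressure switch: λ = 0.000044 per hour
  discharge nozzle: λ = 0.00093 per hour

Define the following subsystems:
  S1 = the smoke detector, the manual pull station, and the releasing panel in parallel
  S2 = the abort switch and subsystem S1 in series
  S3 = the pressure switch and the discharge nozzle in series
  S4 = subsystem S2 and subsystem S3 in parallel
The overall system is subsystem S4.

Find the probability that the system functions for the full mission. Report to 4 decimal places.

0.9630

R(abort switch) = exp(−0.00074 × 250) = 0.831104
R(smoke detector) = exp(−0.00046 × 250) = 0.891366
R(manual pull station) = exp(−0.00040 × 250) = 0.904837
R(releasing panel) = exp(−0.0012 × 250) = 0.740818
R(pressure switch) = exp(−0.000044 × 250) = 0.989060
R(discharge nozzle) = exp(−0.00093 × 250) = 0.792550
Parallel (smoke detector, manual pull station, and releasing panel): 1 − (1 − 0.891366)(1 − 0.904837)(1 − 0.740818) = 0.997321
Series (abort switch and [0.997321]): 0.831104 × 0.997321 = 0.828877
Series (pressure switch and discharge nozzle): 0.989060 × 0.792550 = 0.783880
Parallel ([0.828877] and [0.783880]): 1 − (1 − 0.828877)(1 − 0.783880) = 0.9630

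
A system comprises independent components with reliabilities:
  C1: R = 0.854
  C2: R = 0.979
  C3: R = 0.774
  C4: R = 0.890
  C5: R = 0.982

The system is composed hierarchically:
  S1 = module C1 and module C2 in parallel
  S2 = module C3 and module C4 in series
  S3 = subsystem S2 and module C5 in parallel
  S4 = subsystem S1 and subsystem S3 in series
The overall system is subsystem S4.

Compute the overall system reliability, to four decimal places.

Parallel (C1 and C2): 1 − (1 − 0.854000)(1 − 0.979000) = 0.996934
Series (C3 and C4): 0.774000 × 0.890000 = 0.688860
Parallel ([0.688860] and C5): 1 − (1 − 0.688860)(1 − 0.982000) = 0.994399
Series ([0.996934] and [0.994399]): 0.996934 × 0.994399 = 0.9914

0.9914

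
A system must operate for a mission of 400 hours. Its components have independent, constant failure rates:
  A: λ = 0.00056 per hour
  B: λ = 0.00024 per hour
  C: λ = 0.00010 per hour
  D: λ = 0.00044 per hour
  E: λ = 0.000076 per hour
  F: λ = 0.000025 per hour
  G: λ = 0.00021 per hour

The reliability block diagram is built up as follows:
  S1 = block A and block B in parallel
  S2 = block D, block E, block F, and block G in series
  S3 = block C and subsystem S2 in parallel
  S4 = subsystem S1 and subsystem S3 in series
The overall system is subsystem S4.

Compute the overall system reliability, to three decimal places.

0.972

R(A) = exp(−0.00056 × 400) = 0.79932
R(B) = exp(−0.00024 × 400) = 0.90846
R(C) = exp(−0.00010 × 400) = 0.96079
R(D) = exp(−0.00044 × 400) = 0.83862
R(E) = exp(−0.000076 × 400) = 0.97006
R(F) = exp(−0.000025 × 400) = 0.99005
R(G) = exp(−0.00021 × 400) = 0.91943
Parallel (A and B): 1 − (1 − 0.79932)(1 − 0.90846) = 0.98163
Series (D, E, F, and G): 0.83862 × 0.97006 × 0.99005 × 0.91943 = 0.74052
Parallel (C and [0.74052]): 1 − (1 − 0.96079)(1 − 0.74052) = 0.98983
Series ([0.98163] and [0.98983]): 0.98163 × 0.98983 = 0.972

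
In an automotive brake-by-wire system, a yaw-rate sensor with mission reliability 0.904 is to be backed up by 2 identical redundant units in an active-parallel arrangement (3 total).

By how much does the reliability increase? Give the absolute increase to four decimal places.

R_before = 0.904
R_after = 1 − (1 − 0.904)^3 = 0.9991
ΔR = 0.9991 − 0.904 = 0.0951

0.0951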